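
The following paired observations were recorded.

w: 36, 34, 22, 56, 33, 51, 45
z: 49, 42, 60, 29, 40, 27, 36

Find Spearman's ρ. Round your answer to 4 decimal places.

Rank w: 4, 3, 1, 7, 2, 6, 5
Rank z: 6, 5, 7, 2, 4, 1, 3
d = rank(w) − rank(z): -2, -2, -6, 5, -2, 5, 2; Σd² = 102
ρ = 1 − 6Σd² / [n(n²−1)] = 1 − 6×102 / (7×48) = 1 − 612/336 ≈ -0.8214

-0.8214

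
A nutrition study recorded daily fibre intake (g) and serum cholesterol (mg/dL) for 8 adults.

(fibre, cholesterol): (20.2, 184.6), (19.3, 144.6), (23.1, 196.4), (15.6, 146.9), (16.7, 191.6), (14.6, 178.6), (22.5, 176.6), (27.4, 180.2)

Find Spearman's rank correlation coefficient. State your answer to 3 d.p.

0.357

Rank fibre: 5, 4, 7, 2, 3, 1, 6, 8
Rank cholesterol: 6, 1, 8, 2, 7, 4, 3, 5
d = rank(fibre) − rank(cholesterol): -1, 3, -1, 0, -4, -3, 3, 3; Σd² = 54
ρ = 1 − 6Σd² / [n(n²−1)] = 1 − 6×54 / (8×63) = 1 − 324/504 ≈ 0.357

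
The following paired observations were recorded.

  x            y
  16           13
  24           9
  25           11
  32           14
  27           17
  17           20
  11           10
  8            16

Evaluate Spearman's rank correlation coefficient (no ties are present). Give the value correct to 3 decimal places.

Rank x: 3, 5, 6, 8, 7, 4, 2, 1
Rank y: 4, 1, 3, 5, 7, 8, 2, 6
d = rank(x) − rank(y): -1, 4, 3, 3, 0, -4, 0, -5; Σd² = 76
ρ = 1 − 6Σd² / [n(n²−1)] = 1 − 6×76 / (8×63) = 1 − 456/504 ≈ 0.095

0.095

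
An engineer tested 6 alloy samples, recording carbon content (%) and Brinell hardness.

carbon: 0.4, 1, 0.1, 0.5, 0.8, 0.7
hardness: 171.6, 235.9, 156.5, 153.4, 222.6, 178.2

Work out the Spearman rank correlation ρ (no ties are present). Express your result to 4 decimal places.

Rank carbon: 2, 6, 1, 3, 5, 4
Rank hardness: 3, 6, 2, 1, 5, 4
d = rank(carbon) − rank(hardness): -1, 0, -1, 2, 0, 0; Σd² = 6
ρ = 1 − 6Σd² / [n(n²−1)] = 1 − 6×6 / (6×35) = 1 − 36/210 ≈ 0.8286

0.8286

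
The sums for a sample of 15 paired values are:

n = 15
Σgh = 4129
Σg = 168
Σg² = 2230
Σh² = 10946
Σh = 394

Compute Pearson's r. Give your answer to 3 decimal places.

-0.622

r = (nΣgh − ΣgΣh) / √[(nΣg² − (Σg)²)(nΣh² − (Σh)²)]
Numerator: 15×4129 − 168×394 = -4257
Denominator: √[(33450 − 28224)(164190 − 155236)] = √[5226 × 8954] = 6840.5851
r = -4257 / 6840.5851 ≈ -0.622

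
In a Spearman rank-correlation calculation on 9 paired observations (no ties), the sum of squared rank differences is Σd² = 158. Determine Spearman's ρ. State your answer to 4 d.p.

-0.3167

ρ = 1 − 6Σd² / [n(n²−1)] = 1 − 6×158 / (9×80)
  = 1 − 948/720 = 1 − 1.31667 ≈ -0.3167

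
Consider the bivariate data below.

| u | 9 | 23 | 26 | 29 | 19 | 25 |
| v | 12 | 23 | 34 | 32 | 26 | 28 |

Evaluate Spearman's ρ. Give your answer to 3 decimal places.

0.886

Rank u: 1, 3, 5, 6, 2, 4
Rank v: 1, 2, 6, 5, 3, 4
d = rank(u) − rank(v): 0, 1, -1, 1, -1, 0; Σd² = 4
ρ = 1 − 6Σd² / [n(n²−1)] = 1 − 6×4 / (6×35) = 1 − 24/210 ≈ 0.886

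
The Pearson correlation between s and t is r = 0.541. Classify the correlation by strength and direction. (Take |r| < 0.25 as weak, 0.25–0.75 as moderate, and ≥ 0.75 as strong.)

moderate positive

r = 0.541 > 0 so the relationship is positive.
|r| = 0.541, which falls in the moderate range.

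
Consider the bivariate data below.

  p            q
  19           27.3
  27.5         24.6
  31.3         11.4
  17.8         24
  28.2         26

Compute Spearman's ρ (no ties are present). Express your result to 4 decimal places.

-0.3000

Rank p: 2, 3, 5, 1, 4
Rank q: 5, 3, 1, 2, 4
d = rank(p) − rank(q): -3, 0, 4, -1, 0; Σd² = 26
ρ = 1 − 6Σd² / [n(n²−1)] = 1 − 6×26 / (5×24) = 1 − 156/120 ≈ -0.3000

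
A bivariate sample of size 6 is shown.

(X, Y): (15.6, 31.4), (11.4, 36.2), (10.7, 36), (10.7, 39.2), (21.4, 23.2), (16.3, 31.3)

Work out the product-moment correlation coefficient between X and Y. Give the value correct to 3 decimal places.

-0.979

n = 6, ΣX = 86.1, ΣY = 197.3, ΣX² = 1325.95, ΣY² = 6646.97, ΣXY = 2713.83
nΣXY − ΣXΣY = 16282.98 − 16987.53 = -704.55
nΣX² − (ΣX)² = 7955.7 − 7413.21 = 542.49; nΣY² − (ΣY)² = 39881.82 − 38927.29 = 954.53
r = -704.55 / √(542.49 × 954.53) = -704.55 / 719.5992 ≈ -0.979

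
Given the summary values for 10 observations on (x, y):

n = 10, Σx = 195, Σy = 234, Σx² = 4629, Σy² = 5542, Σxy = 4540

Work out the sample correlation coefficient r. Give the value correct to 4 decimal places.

-0.0982

r = (nΣxy − ΣxΣy) / √[(nΣx² − (Σx)²)(nΣy² − (Σy)²)]
Numerator: 10×4540 − 195×234 = -230
Denominator: √[(46290 − 38025)(55420 − 54756)] = √[8265 × 664] = 2342.6395
r = -230 / 2342.6395 ≈ -0.0982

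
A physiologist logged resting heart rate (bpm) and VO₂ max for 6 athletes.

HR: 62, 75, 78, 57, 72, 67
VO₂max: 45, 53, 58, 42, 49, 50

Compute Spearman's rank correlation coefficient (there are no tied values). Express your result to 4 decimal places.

0.9429

Rank HR: 2, 5, 6, 1, 4, 3
Rank VO₂max: 2, 5, 6, 1, 3, 4
d = rank(HR) − rank(VO₂max): 0, 0, 0, 0, 1, -1; Σd² = 2
ρ = 1 − 6Σd² / [n(n²−1)] = 1 − 6×2 / (6×35) = 1 − 12/210 ≈ 0.9429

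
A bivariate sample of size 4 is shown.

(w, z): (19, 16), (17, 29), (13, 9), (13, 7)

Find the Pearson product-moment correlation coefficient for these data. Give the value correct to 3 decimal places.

0.665

n = 4, Σw = 62, Σz = 61, Σw² = 988, Σz² = 1227, Σwz = 1005
nΣwz − ΣwΣz = 4020 − 3782 = 238
nΣw² − (Σw)² = 3952 − 3844 = 108; nΣz² − (Σz)² = 4908 − 3721 = 1187
r = 238 / √(108 × 1187) = 238 / 358.0447 ≈ 0.665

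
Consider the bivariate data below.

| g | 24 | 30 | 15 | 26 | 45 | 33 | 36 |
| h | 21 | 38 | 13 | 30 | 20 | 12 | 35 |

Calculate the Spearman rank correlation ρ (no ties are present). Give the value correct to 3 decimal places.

0.107

Rank g: 2, 4, 1, 3, 7, 5, 6
Rank h: 4, 7, 2, 5, 3, 1, 6
d = rank(g) − rank(h): -2, -3, -1, -2, 4, 4, 0; Σd² = 50
ρ = 1 − 6Σd² / [n(n²−1)] = 1 − 6×50 / (7×48) = 1 − 300/336 ≈ 0.107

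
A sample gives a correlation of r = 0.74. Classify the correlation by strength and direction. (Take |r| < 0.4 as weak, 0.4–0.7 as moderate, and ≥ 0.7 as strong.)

strong positive

r = 0.74 > 0 so the relationship is positive.
|r| = 0.74, which falls in the strong range.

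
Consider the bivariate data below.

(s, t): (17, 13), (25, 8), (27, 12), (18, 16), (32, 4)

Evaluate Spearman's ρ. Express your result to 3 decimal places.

Rank s: 1, 3, 4, 2, 5
Rank t: 4, 2, 3, 5, 1
d = rank(s) − rank(t): -3, 1, 1, -3, 4; Σd² = 36
ρ = 1 − 6Σd² / [n(n²−1)] = 1 − 6×36 / (5×24) = 1 − 216/120 ≈ -0.800

-0.800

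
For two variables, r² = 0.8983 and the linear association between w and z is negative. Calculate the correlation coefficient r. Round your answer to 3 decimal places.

-0.948

|r| = √0.8983 = 0.948
The association is negative, so r = −0.948.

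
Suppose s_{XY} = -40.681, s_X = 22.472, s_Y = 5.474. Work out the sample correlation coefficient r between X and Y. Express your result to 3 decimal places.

r = Cov(X,Y) / (s_X · s_Y) = -40.681 / (22.472 × 5.474)
  = -40.681 / 123.0117 ≈ -0.331

-0.331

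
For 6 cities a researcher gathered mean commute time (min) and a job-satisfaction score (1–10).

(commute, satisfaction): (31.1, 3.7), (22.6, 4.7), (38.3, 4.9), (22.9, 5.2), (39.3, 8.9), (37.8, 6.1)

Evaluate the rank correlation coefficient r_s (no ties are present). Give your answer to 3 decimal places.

Rank commute: 3, 1, 5, 2, 6, 4
Rank satisfaction: 1, 2, 3, 4, 6, 5
d = rank(commute) − rank(satisfaction): 2, -1, 2, -2, 0, -1; Σd² = 14
ρ = 1 − 6Σd² / [n(n²−1)] = 1 − 6×14 / (6×35) = 1 − 84/210 ≈ 0.600

0.600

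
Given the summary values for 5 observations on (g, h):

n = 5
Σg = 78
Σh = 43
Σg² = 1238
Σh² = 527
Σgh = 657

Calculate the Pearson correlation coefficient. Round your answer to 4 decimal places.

-0.2390

r = (nΣgh − ΣgΣh) / √[(nΣg² − (Σg)²)(nΣh² − (Σh)²)]
Numerator: 5×657 − 78×43 = -69
Denominator: √[(6190 − 6084)(2635 − 1849)] = √[106 × 786] = 288.6451
r = -69 / 288.6451 ≈ -0.2390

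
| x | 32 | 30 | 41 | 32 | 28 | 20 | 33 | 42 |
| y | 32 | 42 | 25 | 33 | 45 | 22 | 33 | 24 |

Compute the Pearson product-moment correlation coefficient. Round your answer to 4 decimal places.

n = 8, Σx = 258, Σy = 256, Σx² = 8666, Σy² = 8676, Σxy = 8162
nΣxy − ΣxΣy = 65296 − 66048 = -752
nΣx² − (Σx)² = 69328 − 66564 = 2764; nΣy² − (Σy)² = 69408 − 65536 = 3872
r = -752 / √(2764 × 3872) = -752 / 3271.4229 ≈ -0.2299

-0.2299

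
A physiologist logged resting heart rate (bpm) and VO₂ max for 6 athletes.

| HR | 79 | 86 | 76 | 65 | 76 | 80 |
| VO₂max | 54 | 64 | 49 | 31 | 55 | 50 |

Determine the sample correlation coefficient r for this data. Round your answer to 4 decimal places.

0.9454

n = 6, Σx = 462, Σy = 303, Σx² = 35814, Σy² = 15899, Σxy = 23689
nΣxy − ΣxΣy = 142134 − 139986 = 2148
nΣx² − (Σx)² = 214884 − 213444 = 1440; nΣy² − (Σy)² = 95394 − 91809 = 3585
r = 2148 / √(1440 × 3585) = 2148 / 2272.0915 ≈ 0.9454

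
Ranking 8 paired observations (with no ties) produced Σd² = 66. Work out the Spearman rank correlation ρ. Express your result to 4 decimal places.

ρ = 1 − 6Σd² / [n(n²−1)] = 1 − 6×66 / (8×63)
  = 1 − 396/504 = 1 − 0.78571 ≈ 0.2143

0.2143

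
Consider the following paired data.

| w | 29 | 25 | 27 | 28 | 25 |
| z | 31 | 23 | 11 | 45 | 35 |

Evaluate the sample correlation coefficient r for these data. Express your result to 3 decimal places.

0.218

n = 5, Σw = 134, Σz = 145, Σw² = 3604, Σz² = 4861, Σwz = 3906
nΣwz − ΣwΣz = 19530 − 19430 = 100
nΣw² − (Σw)² = 18020 − 17956 = 64; nΣz² − (Σz)² = 24305 − 21025 = 3280
r = 100 / √(64 × 3280) = 100 / 458.1703 ≈ 0.218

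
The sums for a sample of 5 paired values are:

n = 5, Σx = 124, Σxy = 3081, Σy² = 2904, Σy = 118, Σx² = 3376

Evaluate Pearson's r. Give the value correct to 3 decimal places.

r = (nΣxy − ΣxΣy) / √[(nΣx² − (Σx)²)(nΣy² − (Σy)²)]
Numerator: 5×3081 − 124×118 = 773
Denominator: √[(16880 − 15376)(14520 − 13924)] = √[1504 × 596] = 946.7756
r = 773 / 946.7756 ≈ 0.816

0.816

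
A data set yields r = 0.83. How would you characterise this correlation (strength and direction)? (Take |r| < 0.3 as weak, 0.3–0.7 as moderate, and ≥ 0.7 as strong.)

strong positive

r = 0.83 > 0 so the relationship is positive.
|r| = 0.83, which falls in the strong range.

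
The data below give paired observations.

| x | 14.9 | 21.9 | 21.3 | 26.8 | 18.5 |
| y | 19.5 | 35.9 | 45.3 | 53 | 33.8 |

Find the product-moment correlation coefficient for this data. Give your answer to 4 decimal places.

n = 5, Σx = 103.4, Σy = 187.5, Σx² = 2215.8, Σy² = 7672.59, Σxy = 4087.35
nΣxy − ΣxΣy = 20436.75 − 19387.5 = 1049.25
nΣx² − (Σx)² = 11079 − 10691.56 = 387.44; nΣy² − (Σy)² = 38362.95 − 35156.25 = 3206.7
r = 1049.25 / √(387.44 × 3206.7) = 1049.25 / 1114.6317 ≈ 0.9413

0.9413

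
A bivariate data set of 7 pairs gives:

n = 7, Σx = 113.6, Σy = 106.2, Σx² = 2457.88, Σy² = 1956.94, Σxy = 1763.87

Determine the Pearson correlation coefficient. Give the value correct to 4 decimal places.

0.0877

r = (nΣxy − ΣxΣy) / √[(nΣx² − (Σx)²)(nΣy² − (Σy)²)]
Numerator: 7×1763.87 − 113.6×106.2 = 282.77
Denominator: √[(17205.16 − 12904.96)(13698.58 − 11278.44)] = √[4300.2 × 2420.14] = 3226.0016
r = 282.77 / 3226.0016 ≈ 0.0877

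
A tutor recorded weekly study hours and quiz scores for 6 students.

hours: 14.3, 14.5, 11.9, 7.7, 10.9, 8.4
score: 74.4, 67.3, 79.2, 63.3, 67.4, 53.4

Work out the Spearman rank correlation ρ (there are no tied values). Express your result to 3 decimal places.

Rank hours: 5, 6, 4, 1, 3, 2
Rank score: 5, 3, 6, 2, 4, 1
d = rank(hours) − rank(score): 0, 3, -2, -1, -1, 1; Σd² = 16
ρ = 1 − 6Σd² / [n(n²−1)] = 1 − 6×16 / (6×35) = 1 − 96/210 ≈ 0.543

0.543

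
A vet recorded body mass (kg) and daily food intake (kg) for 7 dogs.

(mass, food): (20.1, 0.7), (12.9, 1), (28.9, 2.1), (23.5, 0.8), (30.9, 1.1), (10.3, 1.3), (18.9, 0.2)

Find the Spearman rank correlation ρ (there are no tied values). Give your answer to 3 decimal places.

Rank mass: 4, 2, 6, 5, 7, 1, 3
Rank food: 2, 4, 7, 3, 5, 6, 1
d = rank(mass) − rank(food): 2, -2, -1, 2, 2, -5, 2; Σd² = 46
ρ = 1 − 6Σd² / [n(n²−1)] = 1 − 6×46 / (7×48) = 1 − 276/336 ≈ 0.179

0.179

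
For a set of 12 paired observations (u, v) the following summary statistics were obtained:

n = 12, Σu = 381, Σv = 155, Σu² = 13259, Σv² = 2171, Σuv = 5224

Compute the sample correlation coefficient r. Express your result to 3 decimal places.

r = (nΣuv − ΣuΣv) / √[(nΣu² − (Σu)²)(nΣv² − (Σv)²)]
Numerator: 12×5224 − 381×155 = 3633
Denominator: √[(159108 − 145161)(26052 − 24025)] = √[13947 × 2027] = 5317.0075
r = 3633 / 5317.0075 ≈ 0.683

0.683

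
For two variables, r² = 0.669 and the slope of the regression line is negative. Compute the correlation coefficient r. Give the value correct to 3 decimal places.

-0.818

|r| = √0.669 = 0.818
The association is negative, so r = −0.818.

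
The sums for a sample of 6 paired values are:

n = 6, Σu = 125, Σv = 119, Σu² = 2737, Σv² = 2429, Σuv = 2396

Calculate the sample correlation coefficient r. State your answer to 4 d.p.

r = (nΣuv − ΣuΣv) / √[(nΣu² − (Σu)²)(nΣv² − (Σv)²)]
Numerator: 6×2396 − 125×119 = -499
Denominator: √[(16422 − 15625)(14574 − 14161)] = √[797 × 413] = 573.7255
r = -499 / 573.7255 ≈ -0.8698

-0.8698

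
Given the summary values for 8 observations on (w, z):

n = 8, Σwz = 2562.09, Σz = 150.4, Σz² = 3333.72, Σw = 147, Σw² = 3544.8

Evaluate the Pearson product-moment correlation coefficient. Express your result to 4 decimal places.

-0.3084

r = (nΣwz − ΣwΣz) / √[(nΣw² − (Σw)²)(nΣz² − (Σz)²)]
Numerator: 8×2562.09 − 147×150.4 = -1612.08
Denominator: √[(28358.4 − 21609)(26669.76 − 22620.16)] = √[6749.4 × 4049.6] = 5228.0369
r = -1612.08 / 5228.0369 ≈ -0.3084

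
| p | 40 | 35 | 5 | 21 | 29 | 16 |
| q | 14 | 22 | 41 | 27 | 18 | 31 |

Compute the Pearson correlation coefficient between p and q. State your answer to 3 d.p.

-0.959

n = 6, Σp = 146, Σq = 153, Σp² = 4388, Σq² = 4375, Σpq = 3120
nΣpq − ΣpΣq = 18720 − 22338 = -3618
nΣp² − (Σp)² = 26328 − 21316 = 5012; nΣq² − (Σq)² = 26250 − 23409 = 2841
r = -3618 / √(5012 × 2841) = -3618 / 3773.4721 ≈ -0.959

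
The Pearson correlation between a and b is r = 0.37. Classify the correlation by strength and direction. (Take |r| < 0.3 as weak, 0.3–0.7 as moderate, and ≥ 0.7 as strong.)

r = 0.37 > 0 so the relationship is positive.
|r| = 0.37, which falls in the moderate range.

moderate positive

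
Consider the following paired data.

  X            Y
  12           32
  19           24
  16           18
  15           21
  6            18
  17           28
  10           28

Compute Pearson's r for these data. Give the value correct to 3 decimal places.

n = 7, ΣX = 95, ΣY = 169, ΣX² = 1411, ΣY² = 4257, ΣXY = 2307
nΣXY − ΣXΣY = 16149 − 16055 = 94
nΣX² − (ΣX)² = 9877 − 9025 = 852; nΣY² − (ΣY)² = 29799 − 28561 = 1238
r = 94 / √(852 × 1238) = 94 / 1027.0229 ≈ 0.092

0.092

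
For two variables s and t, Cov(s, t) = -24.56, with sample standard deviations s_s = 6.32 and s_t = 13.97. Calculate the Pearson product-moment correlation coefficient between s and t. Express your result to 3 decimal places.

-0.278

r = Cov(s,t) / (s_s · s_t) = -24.56 / (6.32 × 13.97)
  = -24.56 / 88.2904 ≈ -0.278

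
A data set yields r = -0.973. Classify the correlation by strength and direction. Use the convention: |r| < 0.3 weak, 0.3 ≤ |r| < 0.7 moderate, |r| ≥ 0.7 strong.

strong negative

r = -0.973 < 0 so the relationship is negative.
|r| = 0.973, which falls in the strong range.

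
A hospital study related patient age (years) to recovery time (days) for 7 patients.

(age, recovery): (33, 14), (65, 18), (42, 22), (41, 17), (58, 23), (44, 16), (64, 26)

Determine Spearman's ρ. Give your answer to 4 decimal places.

0.6429

Rank age: 1, 7, 3, 2, 5, 4, 6
Rank recovery: 1, 4, 5, 3, 6, 2, 7
d = rank(age) − rank(recovery): 0, 3, -2, -1, -1, 2, -1; Σd² = 20
ρ = 1 − 6Σd² / [n(n²−1)] = 1 − 6×20 / (7×48) = 1 − 120/336 ≈ 0.6429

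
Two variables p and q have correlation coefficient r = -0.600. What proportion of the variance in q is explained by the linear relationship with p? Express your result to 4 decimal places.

0.3600

r² = (-0.600)² = 0.3600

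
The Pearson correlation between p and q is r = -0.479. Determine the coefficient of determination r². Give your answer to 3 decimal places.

r² = (-0.479)² = 0.229

0.229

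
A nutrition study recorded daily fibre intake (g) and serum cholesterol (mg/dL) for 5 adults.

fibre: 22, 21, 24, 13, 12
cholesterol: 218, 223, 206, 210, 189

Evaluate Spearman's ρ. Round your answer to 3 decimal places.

Rank fibre: 4, 3, 5, 2, 1
Rank cholesterol: 4, 5, 2, 3, 1
d = rank(fibre) − rank(cholesterol): 0, -2, 3, -1, 0; Σd² = 14
ρ = 1 − 6Σd² / [n(n²−1)] = 1 − 6×14 / (5×24) = 1 − 84/120 ≈ 0.300

0.300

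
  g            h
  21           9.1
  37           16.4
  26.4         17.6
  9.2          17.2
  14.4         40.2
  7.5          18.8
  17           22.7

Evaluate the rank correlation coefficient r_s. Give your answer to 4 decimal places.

Rank g: 5, 7, 6, 2, 3, 1, 4
Rank h: 1, 2, 4, 3, 7, 5, 6
d = rank(g) − rank(h): 4, 5, 2, -1, -4, -4, -2; Σd² = 82
ρ = 1 − 6Σd² / [n(n²−1)] = 1 − 6×82 / (7×48) = 1 − 492/336 ≈ -0.4643

-0.4643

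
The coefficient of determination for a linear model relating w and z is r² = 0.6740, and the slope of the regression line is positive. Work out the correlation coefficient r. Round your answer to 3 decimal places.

0.821

|r| = √0.6740 = 0.821
The association is positive, so r = 0.821.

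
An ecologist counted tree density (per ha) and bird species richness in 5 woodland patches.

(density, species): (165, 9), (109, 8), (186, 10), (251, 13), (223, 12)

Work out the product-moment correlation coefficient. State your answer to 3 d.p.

0.975

n = 5, Σx = 934, Σy = 52, Σx² = 186432, Σy² = 558, Σxy = 10156
nΣxy − ΣxΣy = 50780 − 48568 = 2212
nΣx² − (Σx)² = 932160 − 872356 = 59804; nΣy² − (Σy)² = 2790 − 2704 = 86
r = 2212 / √(59804 × 86) = 2212 / 2267.8501 ≈ 0.975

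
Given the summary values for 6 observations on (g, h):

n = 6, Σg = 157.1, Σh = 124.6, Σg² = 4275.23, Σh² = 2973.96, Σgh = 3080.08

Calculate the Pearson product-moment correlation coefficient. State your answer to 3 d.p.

r = (nΣgh − ΣgΣh) / √[(nΣg² − (Σg)²)(nΣh² − (Σh)²)]
Numerator: 6×3080.08 − 157.1×124.6 = -1094.18
Denominator: √[(25651.38 − 24680.41)(17843.76 − 15525.16)] = √[970.97 × 2318.6] = 1500.4303
r = -1094.18 / 1500.4303 ≈ -0.729

-0.729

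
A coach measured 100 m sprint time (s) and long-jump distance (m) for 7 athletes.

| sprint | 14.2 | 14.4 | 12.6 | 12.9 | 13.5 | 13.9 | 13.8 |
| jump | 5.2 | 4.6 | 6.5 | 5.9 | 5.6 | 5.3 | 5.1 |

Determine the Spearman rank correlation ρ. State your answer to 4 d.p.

-0.8929

Rank sprint: 6, 7, 1, 2, 3, 5, 4
Rank jump: 3, 1, 7, 6, 5, 4, 2
d = rank(sprint) − rank(jump): 3, 6, -6, -4, -2, 1, 2; Σd² = 106
ρ = 1 − 6Σd² / [n(n²−1)] = 1 − 6×106 / (7×48) = 1 − 636/336 ≈ -0.8929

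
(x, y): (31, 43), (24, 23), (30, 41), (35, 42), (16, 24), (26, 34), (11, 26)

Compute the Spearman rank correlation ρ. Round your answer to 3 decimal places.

Rank x: 6, 3, 5, 7, 2, 4, 1
Rank y: 7, 1, 5, 6, 2, 4, 3
d = rank(x) − rank(y): -1, 2, 0, 1, 0, 0, -2; Σd² = 10
ρ = 1 − 6Σd² / [n(n²−1)] = 1 − 6×10 / (7×48) = 1 − 60/336 ≈ 0.821

0.821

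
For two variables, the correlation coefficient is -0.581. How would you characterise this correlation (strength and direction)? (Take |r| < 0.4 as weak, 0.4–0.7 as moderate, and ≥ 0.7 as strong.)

moderate negative

r = -0.581 < 0 so the relationship is negative.
|r| = 0.581, which falls in the moderate range.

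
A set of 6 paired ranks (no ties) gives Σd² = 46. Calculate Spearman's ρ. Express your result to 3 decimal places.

ρ = 1 − 6Σd² / [n(n²−1)] = 1 − 6×46 / (6×35)
  = 1 − 276/210 = 1 − 1.3143 ≈ -0.314

-0.314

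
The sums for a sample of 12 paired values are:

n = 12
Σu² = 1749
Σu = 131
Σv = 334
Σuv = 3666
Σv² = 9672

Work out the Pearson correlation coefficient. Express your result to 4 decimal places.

r = (nΣuv − ΣuΣv) / √[(nΣu² − (Σu)²)(nΣv² − (Σv)²)]
Numerator: 12×3666 − 131×334 = 238
Denominator: √[(20988 − 17161)(116064 − 111556)] = √[3827 × 4508] = 4153.5667
r = 238 / 4153.5667 ≈ 0.0573

0.0573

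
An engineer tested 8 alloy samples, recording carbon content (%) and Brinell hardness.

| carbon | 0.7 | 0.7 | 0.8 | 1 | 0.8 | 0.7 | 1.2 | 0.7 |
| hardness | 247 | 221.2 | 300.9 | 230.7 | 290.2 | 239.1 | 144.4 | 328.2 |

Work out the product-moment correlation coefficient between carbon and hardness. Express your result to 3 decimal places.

-0.679

n = 8, Σx = 6.6, Σy = 2001.7, Σx² = 5.68, Σy² = 523653.19, Σxy = 1601.71
nΣxy − ΣxΣy = 12813.68 − 13211.22 = -397.54
nΣx² − (Σx)² = 45.44 − 43.56 = 1.88; nΣy² − (Σy)² = 4189225.52 − 4006802.89 = 182422.63
r = -397.54 / √(1.88 × 182422.63) = -397.54 / 585.6232 ≈ -0.679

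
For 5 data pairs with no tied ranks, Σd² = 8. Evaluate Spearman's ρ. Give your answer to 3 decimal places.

0.600

ρ = 1 − 6Σd² / [n(n²−1)] = 1 − 6×8 / (5×24)
  = 1 − 48/120 = 1 − 0.4000 ≈ 0.600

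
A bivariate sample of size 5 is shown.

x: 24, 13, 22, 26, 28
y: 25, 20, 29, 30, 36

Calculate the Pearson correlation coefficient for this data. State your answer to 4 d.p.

n = 5, Σx = 113, Σy = 140, Σx² = 2689, Σy² = 4062, Σxy = 3286
nΣxy − ΣxΣy = 16430 − 15820 = 610
nΣx² − (Σx)² = 13445 − 12769 = 676; nΣy² − (Σy)² = 20310 − 19600 = 710
r = 610 / √(676 × 710) = 610 / 692.7915 ≈ 0.8805

0.8805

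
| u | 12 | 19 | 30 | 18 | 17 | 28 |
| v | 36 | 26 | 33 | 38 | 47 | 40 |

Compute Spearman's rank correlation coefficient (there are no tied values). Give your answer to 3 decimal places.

Rank u: 1, 4, 6, 3, 2, 5
Rank v: 3, 1, 2, 4, 6, 5
d = rank(u) − rank(v): -2, 3, 4, -1, -4, 0; Σd² = 46
ρ = 1 − 6Σd² / [n(n²−1)] = 1 − 6×46 / (6×35) = 1 − 276/210 ≈ -0.314

-0.314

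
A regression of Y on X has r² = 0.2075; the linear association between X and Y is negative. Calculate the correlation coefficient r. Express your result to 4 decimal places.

|r| = √0.2075 = 0.4555
The association is negative, so r = −0.4555.

-0.4555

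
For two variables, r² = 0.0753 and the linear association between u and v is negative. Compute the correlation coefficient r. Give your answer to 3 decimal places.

-0.274

|r| = √0.0753 = 0.274
The association is negative, so r = −0.274.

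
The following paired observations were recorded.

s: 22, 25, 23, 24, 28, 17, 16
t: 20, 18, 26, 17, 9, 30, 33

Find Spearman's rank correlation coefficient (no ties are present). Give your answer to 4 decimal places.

Rank s: 3, 6, 4, 5, 7, 2, 1
Rank t: 4, 3, 5, 2, 1, 6, 7
d = rank(s) − rank(t): -1, 3, -1, 3, 6, -4, -6; Σd² = 108
ρ = 1 − 6Σd² / [n(n²−1)] = 1 − 6×108 / (7×48) = 1 − 648/336 ≈ -0.9286

-0.9286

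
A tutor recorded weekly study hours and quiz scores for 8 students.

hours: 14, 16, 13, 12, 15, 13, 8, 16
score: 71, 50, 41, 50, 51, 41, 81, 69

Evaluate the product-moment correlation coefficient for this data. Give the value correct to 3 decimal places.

n = 8, Σx = 107, Σy = 454, Σx² = 1479, Σy² = 27326, Σxy = 5977
nΣxy − ΣxΣy = 47816 − 48578 = -762
nΣx² − (Σx)² = 11832 − 11449 = 383; nΣy² − (Σy)² = 218608 − 206116 = 12492
r = -762 / √(383 × 12492) = -762 / 2187.3354 ≈ -0.348

-0.348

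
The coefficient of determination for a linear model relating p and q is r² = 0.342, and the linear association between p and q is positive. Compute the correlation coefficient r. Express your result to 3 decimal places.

|r| = √0.342 = 0.585
The association is positive, so r = 0.585.

0.585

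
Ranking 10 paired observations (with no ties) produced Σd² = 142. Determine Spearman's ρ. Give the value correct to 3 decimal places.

0.139

ρ = 1 − 6Σd² / [n(n²−1)] = 1 − 6×142 / (10×99)
  = 1 − 852/990 = 1 − 0.8606 ≈ 0.139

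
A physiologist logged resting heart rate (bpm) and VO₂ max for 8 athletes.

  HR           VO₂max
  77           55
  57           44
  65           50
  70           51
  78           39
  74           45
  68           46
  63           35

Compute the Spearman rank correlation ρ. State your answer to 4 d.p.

0.2857

Rank HR: 7, 1, 3, 5, 8, 6, 4, 2
Rank VO₂max: 8, 3, 6, 7, 2, 4, 5, 1
d = rank(HR) − rank(VO₂max): -1, -2, -3, -2, 6, 2, -1, 1; Σd² = 60
ρ = 1 − 6Σd² / [n(n²−1)] = 1 − 6×60 / (8×63) = 1 − 360/504 ≈ 0.2857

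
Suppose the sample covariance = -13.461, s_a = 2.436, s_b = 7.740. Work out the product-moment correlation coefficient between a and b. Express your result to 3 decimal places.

r = Cov(a,b) / (s_a · s_b) = -13.461 / (2.436 × 7.740)
  = -13.461 / 18.8546 ≈ -0.714

-0.714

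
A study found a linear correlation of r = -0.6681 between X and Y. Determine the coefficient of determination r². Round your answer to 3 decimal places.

0.446

r² = (-0.6681)² = 0.446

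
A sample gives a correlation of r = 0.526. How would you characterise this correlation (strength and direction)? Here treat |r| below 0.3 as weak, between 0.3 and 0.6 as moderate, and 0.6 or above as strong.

r = 0.526 > 0 so the relationship is positive.
|r| = 0.526, which falls in the moderate range.

moderate positive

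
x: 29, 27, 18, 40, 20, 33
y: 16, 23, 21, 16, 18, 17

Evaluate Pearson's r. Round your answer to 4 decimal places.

-0.5557

n = 6, Σx = 167, Σy = 111, Σx² = 4983, Σy² = 2095, Σxy = 3024
nΣxy − ΣxΣy = 18144 − 18537 = -393
nΣx² − (Σx)² = 29898 − 27889 = 2009; nΣy² − (Σy)² = 12570 − 12321 = 249
r = -393 / √(2009 × 249) = -393 / 707.2772 ≈ -0.5557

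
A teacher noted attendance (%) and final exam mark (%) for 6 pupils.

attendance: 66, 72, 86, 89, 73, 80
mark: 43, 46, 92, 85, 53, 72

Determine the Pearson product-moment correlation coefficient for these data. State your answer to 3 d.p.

0.962

n = 6, Σx = 466, Σy = 391, Σx² = 36586, Σy² = 27647, Σxy = 31256
nΣxy − ΣxΣy = 187536 − 182206 = 5330
nΣx² − (Σx)² = 219516 − 217156 = 2360; nΣy² − (Σy)² = 165882 − 152881 = 13001
r = 5330 / √(2360 × 13001) = 5330 / 5539.1660 ≈ 0.962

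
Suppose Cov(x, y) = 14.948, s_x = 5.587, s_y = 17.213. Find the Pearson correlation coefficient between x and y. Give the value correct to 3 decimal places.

0.155

r = Cov(x,y) / (s_x · s_y) = 14.948 / (5.587 × 17.213)
  = 14.948 / 96.1690 ≈ 0.155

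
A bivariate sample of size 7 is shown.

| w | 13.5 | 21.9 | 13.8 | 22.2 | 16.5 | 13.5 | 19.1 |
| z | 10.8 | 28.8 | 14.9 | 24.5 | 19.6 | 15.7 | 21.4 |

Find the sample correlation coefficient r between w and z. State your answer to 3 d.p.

0.939

n = 7, Σw = 120.5, Σz = 135.7, Σw² = 2164.45, Σz² = 2856.95, Σwz = 2470.13
nΣwz − ΣwΣz = 17290.91 − 16351.85 = 939.06
nΣw² − (Σw)² = 15151.15 − 14520.25 = 630.9; nΣz² − (Σz)² = 19998.65 − 18414.49 = 1584.16
r = 939.06 / √(630.9 × 1584.16) = 939.06 / 999.7232 ≈ 0.939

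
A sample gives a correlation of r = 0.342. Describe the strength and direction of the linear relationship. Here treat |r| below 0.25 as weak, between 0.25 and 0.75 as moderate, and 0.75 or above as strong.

r = 0.342 > 0 so the relationship is positive.
|r| = 0.342, which falls in the moderate range.

moderate positive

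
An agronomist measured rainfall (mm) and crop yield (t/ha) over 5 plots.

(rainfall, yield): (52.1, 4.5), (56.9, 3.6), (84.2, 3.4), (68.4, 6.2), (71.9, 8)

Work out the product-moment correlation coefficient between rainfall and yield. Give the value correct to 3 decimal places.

0.108

n = 5, Σx = 333.5, Σy = 25.7, Σx² = 22889.83, Σy² = 147.21, Σxy = 1724.85
nΣxy − ΣxΣy = 8624.25 − 8570.95 = 53.3
nΣx² − (Σx)² = 114449.15 − 111222.25 = 3226.9; nΣy² − (Σy)² = 736.05 − 660.49 = 75.56
r = 53.3 / √(3226.9 × 75.56) = 53.3 / 493.7859 ≈ 0.108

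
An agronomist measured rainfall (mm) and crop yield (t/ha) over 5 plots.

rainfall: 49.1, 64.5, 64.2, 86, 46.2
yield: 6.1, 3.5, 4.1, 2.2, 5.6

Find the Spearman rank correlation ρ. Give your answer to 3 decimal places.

-0.900

Rank rainfall: 2, 4, 3, 5, 1
Rank yield: 5, 2, 3, 1, 4
d = rank(rainfall) − rank(yield): -3, 2, 0, 4, -3; Σd² = 38
ρ = 1 − 6Σd² / [n(n²−1)] = 1 − 6×38 / (5×24) = 1 − 228/120 ≈ -0.900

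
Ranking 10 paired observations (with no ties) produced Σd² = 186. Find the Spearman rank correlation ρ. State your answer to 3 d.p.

ρ = 1 − 6Σd² / [n(n²−1)] = 1 − 6×186 / (10×99)
  = 1 − 1116/990 = 1 − 1.1273 ≈ -0.127

-0.127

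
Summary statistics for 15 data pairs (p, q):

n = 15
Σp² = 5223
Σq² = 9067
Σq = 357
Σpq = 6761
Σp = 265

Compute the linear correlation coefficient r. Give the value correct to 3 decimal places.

r = (nΣpq − ΣpΣq) / √[(nΣp² − (Σp)²)(nΣq² − (Σq)²)]
Numerator: 15×6761 − 265×357 = 6810
Denominator: √[(78345 − 70225)(136005 − 127449)] = √[8120 × 8556] = 8335.1497
r = 6810 / 8335.1497 ≈ 0.817

0.817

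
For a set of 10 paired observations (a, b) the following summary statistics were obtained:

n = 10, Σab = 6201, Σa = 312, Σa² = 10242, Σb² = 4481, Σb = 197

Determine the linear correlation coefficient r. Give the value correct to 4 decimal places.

r = (nΣab − ΣaΣb) / √[(nΣa² − (Σa)²)(nΣb² − (Σb)²)]
Numerator: 10×6201 − 312×197 = 546
Denominator: √[(102420 − 97344)(44810 − 38809)] = √[5076 × 6001] = 5519.1554
r = 546 / 5519.1554 ≈ 0.0989

0.0989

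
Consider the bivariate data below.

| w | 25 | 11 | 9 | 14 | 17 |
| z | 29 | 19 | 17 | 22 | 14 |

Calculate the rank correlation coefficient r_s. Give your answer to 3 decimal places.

Rank w: 5, 2, 1, 3, 4
Rank z: 5, 3, 2, 4, 1
d = rank(w) − rank(z): 0, -1, -1, -1, 3; Σd² = 12
ρ = 1 − 6Σd² / [n(n²−1)] = 1 − 6×12 / (5×24) = 1 − 72/120 ≈ 0.400

0.400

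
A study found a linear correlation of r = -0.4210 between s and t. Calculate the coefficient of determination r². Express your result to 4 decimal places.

0.1772

r² = (-0.4210)² = 0.1772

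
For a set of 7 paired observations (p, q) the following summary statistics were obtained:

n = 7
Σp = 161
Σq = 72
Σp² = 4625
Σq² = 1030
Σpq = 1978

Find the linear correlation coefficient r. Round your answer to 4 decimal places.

0.6233

r = (nΣpq − ΣpΣq) / √[(nΣp² − (Σp)²)(nΣq² − (Σq)²)]
Numerator: 7×1978 − 161×72 = 2254
Denominator: √[(32375 − 25921)(7210 − 5184)] = √[6454 × 2026] = 3616.0481
r = 2254 / 3616.0481 ≈ 0.6233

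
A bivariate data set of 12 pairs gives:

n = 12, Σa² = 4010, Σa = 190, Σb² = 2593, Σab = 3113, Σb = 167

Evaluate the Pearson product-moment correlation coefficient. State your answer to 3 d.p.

r = (nΣab − ΣaΣb) / √[(nΣa² − (Σa)²)(nΣb² − (Σb)²)]
Numerator: 12×3113 − 190×167 = 5626
Denominator: √[(48120 − 36100)(31116 − 27889)] = √[12020 × 3227] = 6228.0446
r = 5626 / 6228.0446 ≈ 0.903

0.903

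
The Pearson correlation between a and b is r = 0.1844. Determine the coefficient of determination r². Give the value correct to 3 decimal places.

0.034

r² = (0.1844)² = 0.034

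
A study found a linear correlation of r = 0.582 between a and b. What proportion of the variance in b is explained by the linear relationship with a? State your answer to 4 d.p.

0.3387

r² = (0.582)² = 0.3387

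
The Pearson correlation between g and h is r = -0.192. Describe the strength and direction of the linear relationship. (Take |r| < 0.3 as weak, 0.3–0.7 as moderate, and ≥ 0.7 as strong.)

r = -0.192 < 0 so the relationship is negative.
|r| = 0.192, which falls in the weak range.

weak negative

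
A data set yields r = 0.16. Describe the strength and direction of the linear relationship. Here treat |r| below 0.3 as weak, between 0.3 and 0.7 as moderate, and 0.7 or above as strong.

weak positive

r = 0.16 > 0 so the relationship is positive.
|r| = 0.16, which falls in the weak range.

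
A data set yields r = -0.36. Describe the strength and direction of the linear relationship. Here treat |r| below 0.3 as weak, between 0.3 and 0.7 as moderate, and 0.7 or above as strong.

moderate negative

r = -0.36 < 0 so the relationship is negative.
|r| = 0.36, which falls in the moderate range.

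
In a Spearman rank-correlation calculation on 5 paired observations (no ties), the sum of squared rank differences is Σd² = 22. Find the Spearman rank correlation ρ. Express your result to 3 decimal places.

-0.100

ρ = 1 − 6Σd² / [n(n²−1)] = 1 − 6×22 / (5×24)
  = 1 − 132/120 = 1 − 1.1000 ≈ -0.100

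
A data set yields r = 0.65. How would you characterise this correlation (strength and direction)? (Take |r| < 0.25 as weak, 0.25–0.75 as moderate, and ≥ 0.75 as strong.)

r = 0.65 > 0 so the relationship is positive.
|r| = 0.65, which falls in the moderate range.

moderate positive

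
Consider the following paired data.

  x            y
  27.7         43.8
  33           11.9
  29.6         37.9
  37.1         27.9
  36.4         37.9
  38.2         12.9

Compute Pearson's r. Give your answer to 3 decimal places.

n = 6, Σx = 202, Σy = 172.3, Σx² = 6893.06, Σy² = 5877.69, Σxy = 5635.23
nΣxy − ΣxΣy = 33811.38 − 34804.6 = -993.22
nΣx² − (Σx)² = 41358.36 − 40804 = 554.36; nΣy² − (Σy)² = 35266.14 − 29687.29 = 5578.85
r = -993.22 / √(554.36 × 5578.85) = -993.22 / 1758.6049 ≈ -0.565

-0.565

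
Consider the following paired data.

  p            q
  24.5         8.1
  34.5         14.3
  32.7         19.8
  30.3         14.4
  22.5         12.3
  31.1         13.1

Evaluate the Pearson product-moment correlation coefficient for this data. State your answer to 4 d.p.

n = 6, Σp = 175.6, Σq = 82, Σp² = 5251.34, Σq² = 1192.4, Σpq = 2459.74
nΣpq − ΣpΣq = 14758.44 − 14399.2 = 359.24
nΣp² − (Σp)² = 31508.04 − 30835.36 = 672.68; nΣq² − (Σq)² = 7154.4 − 6724 = 430.4
r = 359.24 / √(672.68 × 430.4) = 359.24 / 538.0720 ≈ 0.6676

0.6676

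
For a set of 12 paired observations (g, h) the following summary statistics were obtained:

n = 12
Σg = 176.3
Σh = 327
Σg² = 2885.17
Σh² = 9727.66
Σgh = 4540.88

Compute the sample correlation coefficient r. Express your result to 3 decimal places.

r = (nΣgh − ΣgΣh) / √[(nΣg² − (Σg)²)(nΣh² − (Σh)²)]
Numerator: 12×4540.88 − 176.3×327 = -3159.54
Denominator: √[(34622.04 − 31081.69)(116731.92 − 106929)] = √[3540.35 × 9802.92] = 5891.1601
r = -3159.54 / 5891.1601 ≈ -0.536

-0.536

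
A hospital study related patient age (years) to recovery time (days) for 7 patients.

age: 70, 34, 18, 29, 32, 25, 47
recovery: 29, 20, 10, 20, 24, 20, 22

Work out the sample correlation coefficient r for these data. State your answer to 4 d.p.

n = 7, Σx = 255, Σy = 145, Σx² = 11079, Σy² = 3201, Σxy = 5772
nΣxy − ΣxΣy = 40404 − 36975 = 3429
nΣx² − (Σx)² = 77553 − 65025 = 12528; nΣy² − (Σy)² = 22407 − 21025 = 1382
r = 3429 / √(12528 × 1382) = 3429 / 4160.9730 ≈ 0.8241

0.8241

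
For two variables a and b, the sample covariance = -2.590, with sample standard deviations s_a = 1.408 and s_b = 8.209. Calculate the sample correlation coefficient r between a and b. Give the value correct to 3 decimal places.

r = Cov(a,b) / (s_a · s_b) = -2.590 / (1.408 × 8.209)
  = -2.590 / 11.5583 ≈ -0.224

-0.224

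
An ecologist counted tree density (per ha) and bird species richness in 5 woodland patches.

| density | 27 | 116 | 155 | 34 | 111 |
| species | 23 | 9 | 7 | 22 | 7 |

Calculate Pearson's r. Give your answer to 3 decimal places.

n = 5, Σx = 443, Σy = 68, Σx² = 51687, Σy² = 1192, Σxy = 4275
nΣxy − ΣxΣy = 21375 − 30124 = -8749
nΣx² − (Σx)² = 258435 − 196249 = 62186; nΣy² − (Σy)² = 5960 − 4624 = 1336
r = -8749 / √(62186 × 1336) = -8749 / 9114.8503 ≈ -0.960

-0.960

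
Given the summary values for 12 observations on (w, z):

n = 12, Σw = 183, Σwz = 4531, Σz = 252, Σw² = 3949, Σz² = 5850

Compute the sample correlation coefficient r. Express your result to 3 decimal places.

r = (nΣwz − ΣwΣz) / √[(nΣw² − (Σw)²)(nΣz² − (Σz)²)]
Numerator: 12×4531 − 183×252 = 8256
Denominator: √[(47388 − 33489)(70200 − 63504)] = √[13899 × 6696] = 9647.1604
r = 8256 / 9647.1604 ≈ 0.856

0.856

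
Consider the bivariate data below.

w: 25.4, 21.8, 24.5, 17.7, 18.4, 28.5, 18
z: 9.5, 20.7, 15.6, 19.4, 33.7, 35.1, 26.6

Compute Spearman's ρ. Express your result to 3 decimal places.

Rank w: 6, 4, 5, 1, 3, 7, 2
Rank z: 1, 4, 2, 3, 6, 7, 5
d = rank(w) − rank(z): 5, 0, 3, -2, -3, 0, -3; Σd² = 56
ρ = 1 − 6Σd² / [n(n²−1)] = 1 − 6×56 / (7×48) = 1 − 336/336 ≈ 0.000

0.000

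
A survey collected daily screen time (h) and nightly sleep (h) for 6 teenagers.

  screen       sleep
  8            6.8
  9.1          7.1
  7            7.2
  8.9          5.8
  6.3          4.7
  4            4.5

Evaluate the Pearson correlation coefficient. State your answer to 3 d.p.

n = 6, Σx = 43.3, Σy = 36.1, Σx² = 330.71, Σy² = 224.47, Σxy = 268.64
nΣxy − ΣxΣy = 1611.84 − 1563.13 = 48.71
nΣx² − (Σx)² = 1984.26 − 1874.89 = 109.37; nΣy² − (Σy)² = 1346.82 − 1303.21 = 43.61
r = 48.71 / √(109.37 × 43.61) = 48.71 / 69.0625 ≈ 0.705

0.705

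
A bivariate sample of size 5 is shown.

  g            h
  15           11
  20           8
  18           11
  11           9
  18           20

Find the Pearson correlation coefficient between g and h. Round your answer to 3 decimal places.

0.215

n = 5, Σg = 82, Σh = 59, Σg² = 1394, Σh² = 787, Σgh = 982
nΣgh − ΣgΣh = 4910 − 4838 = 72
nΣg² − (Σg)² = 6970 − 6724 = 246; nΣh² − (Σh)² = 3935 − 3481 = 454
r = 72 / √(246 × 454) = 72 / 334.1916 ≈ 0.215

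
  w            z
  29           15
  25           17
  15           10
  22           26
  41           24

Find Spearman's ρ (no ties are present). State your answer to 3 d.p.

Rank w: 4, 3, 1, 2, 5
Rank z: 2, 3, 1, 5, 4
d = rank(w) − rank(z): 2, 0, 0, -3, 1; Σd² = 14
ρ = 1 − 6Σd² / [n(n²−1)] = 1 − 6×14 / (5×24) = 1 − 84/120 ≈ 0.300

0.300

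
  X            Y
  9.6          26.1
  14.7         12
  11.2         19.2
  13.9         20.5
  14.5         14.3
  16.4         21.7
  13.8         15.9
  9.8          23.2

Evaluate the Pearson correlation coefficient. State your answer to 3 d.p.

n = 8, ΣX = 103.9, ΣY = 152.9, ΣX² = 1392.59, ΣY² = 3080.53, ΣXY = 1936.96
nΣXY − ΣXΣY = 15495.68 − 15886.31 = -390.63
nΣX² − (ΣX)² = 11140.72 − 10795.21 = 345.51; nΣY² − (ΣY)² = 24644.24 − 23378.41 = 1265.83
r = -390.63 / √(345.51 × 1265.83) = -390.63 / 661.3297 ≈ -0.591

-0.591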